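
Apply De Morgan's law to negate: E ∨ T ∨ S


De Morgan's law: ¬(P ∨ Q ∨ R) ≡ ¬P ∧ ¬Q ∧ ¬R
¬(E ∨ T ∨ S) = ¬E ∧ ¬T ∧ ¬S

¬E ∧ ¬T ∧ ¬S


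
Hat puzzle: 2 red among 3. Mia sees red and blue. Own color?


Total red = 2, seen red = 1
Own red = 2 - 1 = 1
Mia's hat is red.

red


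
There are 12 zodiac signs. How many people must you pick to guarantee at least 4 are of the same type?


Pigeonhole: to guarantee k in one of n categories, need (k-1)×n + 1.
k = 4, n = 12
Minimum = (4-1) × 12 + 1 = 3 × 12 + 1

37


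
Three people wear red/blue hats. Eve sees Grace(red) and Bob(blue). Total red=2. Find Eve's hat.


Total red = 2, seen red = 1
Own red = 2 - 1 = 1
Eve's hat is red.

red


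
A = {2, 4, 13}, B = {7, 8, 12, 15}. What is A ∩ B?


A = {2, 4, 13}
B = {7, 8, 12, 15}
Operation: intersection
Elements in both: none

∅


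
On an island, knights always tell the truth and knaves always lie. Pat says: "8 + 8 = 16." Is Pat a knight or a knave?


Statement: "8 + 8 = 16."
Actual: 8 + 8 = 16
Claimed: 16
Statement is TRUE → Pat tells the truth → Knight

Knight


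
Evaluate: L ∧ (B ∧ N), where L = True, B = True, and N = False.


L = True, B = True, N = False
Step 1: B ∧ N = True AND False = False
Step 2: L ∧ False = True AND False = False
AND is true only when ALL operands are true.

False


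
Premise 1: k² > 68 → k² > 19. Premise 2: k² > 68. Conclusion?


Modus ponens: P → Q, P ⊢ Q
P: k² > 68
Q: k² > 19
We have P → Q and P is true.
By modus ponens, Q must be true.

k² > 19


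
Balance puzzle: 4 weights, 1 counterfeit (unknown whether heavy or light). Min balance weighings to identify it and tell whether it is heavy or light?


Let n = 4. 8 possibilities (n weights × lighter/heavier); each weighing has 3 outcomes.
Bound for k weighings: say the first weighing puts j weights on each pan. If it tips, the 2j weighed weights remain suspects (each with a known direction) and k-1 weighings give 3^(k-1) outcomes; 3^(k-1) is odd, so 2j ≤ 3^(k-1) - 1. If it balances, the n - 2j unweighed weights remain with direction unknown: 2(n - 2j) ≤ 3^(k-1) - 1 by the same parity argument. Adding, n ≤ (3^(k-1) - 1) + (3^(k-1) - 1)/2 = (3^k - 3)/2, and the classical three-group strategy achieves this (3 weights in 2 weighings, 12 in 3, 39 in 4, 120 in 5).
So we need the smallest k with (3^k - 3)/2 ≥ 4.
k = 2: (3^2 - 3)/2 = 3 < 4 ✗
k = 3: (3^3 - 3)/2 = 12 ≥ 4 ✓

3


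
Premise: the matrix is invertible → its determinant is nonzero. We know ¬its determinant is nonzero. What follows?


Modus tollens: P → Q, ¬Q ⊢ ¬P
P: the matrix is invertible
Q: its determinant is nonzero
We have P → Q and Q is false.
By modus tollens, P must be false.

It is not the case that the matrix is invertible


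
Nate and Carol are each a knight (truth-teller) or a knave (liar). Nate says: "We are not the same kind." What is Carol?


Nate says: "We are not the same kind."
Case 1: Nate is a Knight (truth-teller)
  Statement is true → they ARE different → Carol is a Knave
Case 2: Nate is a Knave (liar)
  Statement is false → they are NOT different → Carol is a Knave
In both cases, Carol is a Knave.

Knave


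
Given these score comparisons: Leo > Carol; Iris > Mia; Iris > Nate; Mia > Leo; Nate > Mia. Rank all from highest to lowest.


Constraints: Leo > Carol; Iris > Mia; Iris > Nate; Mia > Leo; Nate > Mia
Method: at each step, the next-highest is the one remaining person who never appears on the smaller side of a constraint between remaining people.
  Step 1: remaining {Carol, Nate, Leo, Iris, Mia}; on the smaller side: {Carol, Nate, Leo, Mia} → Iris is next (Iris > Mia; Iris > Nate).
  Step 2: remaining {Carol, Nate, Leo, Mia}; on the smaller side: {Carol, Leo, Mia} → Nate is next (Nate > Mia).
  Step 3: remaining {Carol, Leo, Mia}; on the smaller side: {Carol, Leo} → Mia is next (Mia > Leo).
  Step 4: remaining {Carol, Leo}; on the smaller side: {Carol} → Leo is next (Leo > Carol).
  Step 5: only Carol remains → lowest.
Final ranking (highest to lowest):

Iris > Nate > Mia > Leo > Carol


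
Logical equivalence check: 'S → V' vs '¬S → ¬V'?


Expression 1: S → V
Expression 2: ¬S → ¬V
Truth table (S V | Expr1 Expr2):
  T T |   T     T
  T F |   F     T   ← differ
  F T |   T     F   ← differ
  F F |   T     T
Counterexample: S=T, V=F gives Expr1 = F but Expr2 = T, so the expressions are NOT logically equivalent.

No


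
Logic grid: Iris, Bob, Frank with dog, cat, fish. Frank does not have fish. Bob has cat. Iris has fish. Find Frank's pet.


From clues:
  Iris → fish
  Bob → cat
By elimination, Frank gets the remaining.

dog


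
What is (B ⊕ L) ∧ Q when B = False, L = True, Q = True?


B = False, L = True, Q = True
Step 1: B ⊕ L = False XOR True = True
Step 2: True ∧ Q = True AND True = True
XOR true when exactly one of B,L is true; then AND with Q.

True


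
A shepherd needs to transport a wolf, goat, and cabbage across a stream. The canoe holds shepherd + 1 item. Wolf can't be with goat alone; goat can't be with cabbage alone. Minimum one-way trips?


1. shepherd+goat → 2. shepherd ← 3. shepherd+wolf → 4. shepherd+goat ← 5. shepherd+cabbage → 6. shepherd ← 7. shepherd+goat →
Minimum trips = 7

7


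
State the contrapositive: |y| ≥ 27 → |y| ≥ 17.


Original: If |y| ≥ 27, then |y| ≥ 17
Contrapositive: If ¬Q, then ¬P
Negate Q: not (|y| ≥ 17)
Negate P: not (|y| ≥ 27)

If not (|y| ≥ 17), then not (|y| ≥ 27).


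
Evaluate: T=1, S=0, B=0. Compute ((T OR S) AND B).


T OR S = 1|0 = 1
1 AND 0 = 0

0


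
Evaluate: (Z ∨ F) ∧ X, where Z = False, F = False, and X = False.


Z = False, F = False, X = False
Step 1: Z ∨ F = False OR False = False
Step 2: False ∧ X = False AND False = False
OR is true when at least one operand is true; AND requires both.

False


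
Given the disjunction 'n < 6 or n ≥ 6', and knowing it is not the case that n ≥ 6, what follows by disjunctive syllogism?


Disjunctive syllogism: P ∨ Q, ¬P ⊢ Q
Disjunction: n < 6 ∨ n ≥ 6
We know it is not the case that n ≥ 6.
By disjunctive syllogism, the other disjunct must be true.

n < 6


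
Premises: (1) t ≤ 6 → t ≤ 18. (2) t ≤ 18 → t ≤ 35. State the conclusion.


Hypothetical syllogism: P → Q, Q → R ⊢ P → R
Premise 1: t ≤ 6 → t ≤ 18
Premise 2: t ≤ 18 → t ≤ 35
Chain the implications: the middle term (t ≤ 18) links the two.
Conclusion: If t ≤ 6, then t ≤ 35.

If t ≤ 6, then t ≤ 35.


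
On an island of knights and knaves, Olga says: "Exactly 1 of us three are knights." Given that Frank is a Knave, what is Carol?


Olga claims exactly 1 knights among Olga, Frank, Carol.
Given: Frank is a Knave.

Case 1: Olga is a Knight (tells truth)
  Then exactly 1 of the three are knights.
  Counting Olga, Frank: 1 knight(s) so far. Need 0 more → Carol = Knave.
Case 2: Olga is a Knave (lies)
  Then the count is NOT 1.
  If Carol = Knight, count = 1 = 1 → claim would be true, contradicts lie.
  If Carol = Knave, count = 0 ≠ 1 → lie confirmed ✓

Carol is a Knave.

Knave


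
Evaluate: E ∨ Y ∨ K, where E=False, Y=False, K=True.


E = False, Y = False, K = True
Expression: E ∨ Y ∨ K
Step 1: E ∨ Y = False OR False = False
Step 2: (False) ∨ K = False OR True = True

True


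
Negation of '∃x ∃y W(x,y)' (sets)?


Original: ∃x ∃y W(x,y)
Rule: ¬∀→∃, ¬∃→∀, negate predicate.
Negation: ∀x ∀y ¬W(x,y)

∀x ∀y ¬W(x,y)


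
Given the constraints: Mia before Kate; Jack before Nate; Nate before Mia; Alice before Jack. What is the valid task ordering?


Constraints: Mia before Kate; Jack before Nate; Nate before Mia; Alice before Jack
Method: repeatedly schedule the remaining task that has no remaining task required before it.
  Step 1: remaining {Jack, Alice, Mia, Nate, Kate}; every task except Alice still has a predecessor pending → schedule Alice.
  Step 2: remaining {Jack, Mia, Nate, Kate}; every task except Jack still has a predecessor pending → schedule Jack.
  Step 3: remaining {Mia, Nate, Kate}; every task except Nate still has a predecessor pending → schedule Nate.
  Step 4: remaining {Mia, Kate}; every task except Mia still has a predecessor pending → schedule Mia.
  Step 5: only Kate remains → schedule Kate.
Resulting order:

Alice → Jack → Nate → Mia → Kate


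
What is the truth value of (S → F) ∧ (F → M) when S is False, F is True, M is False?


S = False, F = True, M = False
Step 1: S → F is false only when S=True and F=False. Result: True
Step 2: F → M is false only when F=True and M=False. Result: False
Step 3: True ∧ False = False

False


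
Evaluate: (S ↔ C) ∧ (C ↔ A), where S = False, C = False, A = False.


S = False, C = False, A = False
Step 1: S ↔ C is true when S and C have the same value. Result: True
Step 2: C ↔ A is true when C and A have the same value. Result: True
Step 3: True ∧ True = True

True


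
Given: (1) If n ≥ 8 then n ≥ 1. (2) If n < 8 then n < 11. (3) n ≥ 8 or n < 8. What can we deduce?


Constructive dilemma: (P → Q) ∧ (R → S), P ∨ R ⊢ Q ∨ S
Premise 1: n ≥ 8 → n ≥ 1
Premise 2: n < 8 → n < 11
Premise 3: n ≥ 8 ∨ n < 8
Case 1: Assuming n ≥ 8, then by Premise 1, n ≥ 1.
Case 2: Assuming n < 8, then by Premise 2, n < 11.
Since one of n ≥ 8 or n < 8 must hold, we get n ≥ 1 or n < 11.

n ≥ 1 or n < 11.


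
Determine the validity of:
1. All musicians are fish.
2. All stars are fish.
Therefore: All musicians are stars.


Premise 1: All musicians are fish.
Premise 2: All stars are fish.
Conclusion: All musicians are stars.
Fallacy: undistributed middle. fish is predicate in both.
Counterexample: musicians and stars could be disjoint subsets of fish.

Invalid


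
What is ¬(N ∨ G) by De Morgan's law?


De Morgan's law: ¬(P ∨ Q) ≡ ¬P ∧ ¬Q
¬(N ∨ G) = ¬N ∧ ¬G

¬N ∧ ¬G


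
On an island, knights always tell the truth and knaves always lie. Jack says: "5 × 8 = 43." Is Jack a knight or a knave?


Statement: "5 × 8 = 43."
Actual: 5 × 8 = 40
Claimed: 43
Statement is FALSE → Jack lies → Knave

Knave


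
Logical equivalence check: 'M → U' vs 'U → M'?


Expression 1: M → U
Expression 2: U → M
Truth table (M U | Expr1 Expr2):
  T T |   T     T
  T F |   F     T   ← differ
  F T |   T     F   ← differ
  F F |   T     T
Counterexample: M=T, U=F gives Expr1 = F but Expr2 = T, so the expressions are NOT logically equivalent.

No


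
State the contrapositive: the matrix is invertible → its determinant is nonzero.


Original: If the matrix is invertible, then its determinant is nonzero
Contrapositive: If ¬Q, then ¬P
Negate Q: not (its determinant is nonzero)
Negate P: not (the matrix is invertible)

If not (its determinant is nonzero), then not (the matrix is invertible).


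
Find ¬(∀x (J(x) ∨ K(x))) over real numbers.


Original: ∀x (J(x) ∨ K(x))
Rule: ¬∀→∃, ¬∃→∀, negate predicate.
Negation: ∃x (¬J(x) ∧ ¬K(x))

∃x (¬J(x) ∧ ¬K(x))


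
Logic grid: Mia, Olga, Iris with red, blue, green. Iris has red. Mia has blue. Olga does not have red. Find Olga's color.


From clues:
  Iris → red
  Mia → blue
By elimination, Olga gets the remaining.

green


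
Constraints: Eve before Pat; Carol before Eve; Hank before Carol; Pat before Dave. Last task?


Constraints: Eve before Pat; Carol before Eve; Hank before Carol; Pat before Dave
The last task can have nothing scheduled after it, so it must never appear on the left of a 'before'.
Tasks appearing before some other task: Eve, Carol, Hank, Pat.
The only task not in that list is Dave → it is last.

Dave


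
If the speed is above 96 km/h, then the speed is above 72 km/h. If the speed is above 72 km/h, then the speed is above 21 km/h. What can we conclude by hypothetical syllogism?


Hypothetical syllogism: P → Q, Q → R ⊢ P → R
Premise 1: the speed is above 96 km/h → the speed is above 72 km/h
Premise 2: the speed is above 72 km/h → the speed is above 21 km/h
Chain the implications: the middle term (the speed is above 72 km/h) links the two.
Conclusion: If the speed is above 96 km/h, then the speed is above 21 km/h.

If the speed is above 96 km/h, then the speed is above 21 km/h.


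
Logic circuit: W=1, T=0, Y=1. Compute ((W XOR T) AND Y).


W XOR T = 1^0 = 1
1 AND 1 = 1

1


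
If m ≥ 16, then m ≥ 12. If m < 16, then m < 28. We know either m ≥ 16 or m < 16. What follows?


Constructive dilemma: (P → Q) ∧ (R → S), P ∨ R ⊢ Q ∨ S
Premise 1: m ≥ 16 → m ≥ 12
Premise 2: m < 16 → m < 28
Premise 3: m ≥ 16 ∨ m < 16
Case 1: Assuming m ≥ 16, then by Premise 1, m ≥ 12.
Case 2: Assuming m < 16, then by Premise 2, m < 28.
Since one of m ≥ 16 or m < 16 must hold, we get m ≥ 12 or m < 28.

m ≥ 12 or m < 28.


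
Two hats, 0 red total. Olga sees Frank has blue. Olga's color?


Total red = 0, Frank = blue
Red accounted for: 0
Remaining for Olga: 0
Olga's hat is blue.

blue


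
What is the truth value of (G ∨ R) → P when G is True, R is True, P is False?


G = True, R = True, P = False
Step 1: G ∨ R = True OR True = True
Step 2: (True) → P: false only when antecedent=True and P=False.
Result: False

False


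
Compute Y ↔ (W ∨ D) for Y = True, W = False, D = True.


Y = True, W = False, D = True
Step 1: W ∨ D = False OR True = True
Step 2: Y ↔ (True): true when both sides have same truth value.
Result: True ↔ True = True

True


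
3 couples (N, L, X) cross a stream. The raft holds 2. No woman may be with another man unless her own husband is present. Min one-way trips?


Label couples N, L, X (H = husband, W = wife).
Counting alone: 6 people, the raft carries 2 and someone must bring it back, so each round trip nets at most +1 on the far side until the last crossing → at least 9 trips. The jealousy constraint makes 9 impossible; the shortest valid schedule has 11:
1. WN+WL →  (far: WN,WL; near: HN,HL,HX,WX)
2. WN ←       (far: WL; near: HN,HL,HX,WN,WX)
3. WN+WX →  (far: WN,WL,WX; near: HN,HL,HX)
4. WN ←       (far: WL,WX; near: HN,HL,HX,WN)
5. HL+HX →  (far: HL,WL,HX,WX; near: HN,WN)
6. HL+WL ←  (far: HX,WX; near: HN,WN,HL,WL)
7. HN+HL →  (far: HN,HL,HX,WX; near: WN,WL)
8. WX ←       (far: HN,HL,HX; near: WN,WL,WX)
9. WN+WL →  (far: HN,WN,HL,WL,HX; near: WX)
10. HX ←      (far: HN,WN,HL,WL; near: HX,WX)
11. HX+WX → (far: all six; near: empty)
In every state each wife is either with her husband or with no other man.
Minimum trips = 11

11


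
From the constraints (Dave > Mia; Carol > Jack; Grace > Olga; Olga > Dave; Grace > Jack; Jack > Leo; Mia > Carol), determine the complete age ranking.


Constraints: Dave > Mia; Carol > Jack; Grace > Olga; Olga > Dave; Grace > Jack; Jack > Leo; Mia > Carol
Method: at each step, the next-highest is the one remaining person who never appears on the smaller side of a constraint between remaining people.
  Step 1: remaining {Carol, Olga, Jack, Dave, Grace, Leo, Mia}; on the smaller side: {Carol, Olga, Jack, Dave, Leo, Mia} → Grace is next (Grace > Olga; Grace > Jack).
  Step 2: remaining {Carol, Olga, Jack, Dave, Leo, Mia}; on the smaller side: {Carol, Jack, Dave, Leo, Mia} → Olga is next (Olga > Dave).
  Step 3: remaining {Carol, Jack, Dave, Leo, Mia}; on the smaller side: {Carol, Jack, Leo, Mia} → Dave is next (Dave > Mia).
  Step 4: remaining {Carol, Jack, Leo, Mia}; on the smaller side: {Carol, Jack, Leo} → Mia is next (Mia > Carol).
  Step 5: remaining {Carol, Jack, Leo}; on the smaller side: {Jack, Leo} → Carol is next (Carol > Jack).
  Step 6: remaining {Jack, Leo}; on the smaller side: {Leo} → Jack is next (Jack > Leo).
  Step 7: only Leo remains → lowest.
Final ranking (highest to lowest):

Grace > Olga > Dave > Mia > Carol > Jack > Leo


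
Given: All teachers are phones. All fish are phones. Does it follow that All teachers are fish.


Premise 1: All teachers are phones.
Premise 2: All fish are phones.
Conclusion: All teachers are fish.
Fallacy: undistributed middle. phones is predicate in both.
Counterexample: teachers and fish could be disjoint subsets of phones.

Invalid


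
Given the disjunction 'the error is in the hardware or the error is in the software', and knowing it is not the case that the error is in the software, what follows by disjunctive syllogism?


Disjunctive syllogism: P ∨ Q, ¬P ⊢ Q
Disjunction: the error is in the hardware ∨ the error is in the software
We know it is not the case that the error is in the software.
By disjunctive syllogism, the other disjunct must be true.

The error is in the hardware


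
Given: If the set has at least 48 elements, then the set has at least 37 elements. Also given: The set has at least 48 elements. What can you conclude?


Modus ponens: P → Q, P ⊢ Q
P: the set has at least 48 elements
Q: the set has at least 37 elements
We have P → Q and P is true.
By modus ponens, Q must be true.

The set has at least 37 elements


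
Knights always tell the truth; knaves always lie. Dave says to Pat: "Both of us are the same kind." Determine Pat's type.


Dave says: "Both of us are the same kind."
Case 1: Dave is a Knight (truth-teller)
  Statement is true → they ARE the same → Pat is also a Knight
Case 2: Dave is a Knave (liar)
  Statement is false → they are NOT the same → Pat is a Knight
In both cases, Pat is a Knight.

Knight


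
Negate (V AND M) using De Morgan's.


De Morgan's law: ¬(P ∧ Q) ≡ ¬P ∨ ¬Q
¬(V ∧ M) = ¬V ∨ ¬M

¬V ∨ ¬M


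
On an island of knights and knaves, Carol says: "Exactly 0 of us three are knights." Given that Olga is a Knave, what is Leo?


Carol claims exactly 0 knights among Carol, Olga, Leo.
Given: Olga is a Knave.

Case 1: Carol is a Knight (tells truth)
  Then exactly 0 of the three are knights.
  Counting Carol, Olga: 1 knight(s) so far. Need -1 more → impossible.
Case 2: Carol is a Knave (lies)
  Then the count is NOT 0.
  If Leo = Knave, count = 0 = 0 → claim would be true, contradicts lie.
  If Leo = Knight, count = 1 ≠ 0 → lie confirmed ✓

Leo is a Knight.

Knight


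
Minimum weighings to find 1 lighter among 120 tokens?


Each weighing has 3 outcomes (left heavy / balance / right heavy), so k weighings distinguish at most 3^k cases; splitting into three near-equal groups achieves this.
Need 3^k ≥ 120: 3^4 = 81 < 120 ≤ 3^5 = 243
k = ⌈log₃(120)⌉ = 5

5


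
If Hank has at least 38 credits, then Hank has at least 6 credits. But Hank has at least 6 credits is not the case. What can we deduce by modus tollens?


Modus tollens: P → Q, ¬Q ⊢ ¬P
P: Hank has at least 38 credits
Q: Hank has at least 6 credits
We have P → Q and Q is false.
By modus tollens, P must be false.

It is not the case that Hank has at least 38 credits


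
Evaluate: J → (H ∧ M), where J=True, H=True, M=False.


J = True, H = True, M = False
Expression: J → (H ∧ M)
Step 1: H ∧ M = True AND False = False
Step 2: J → (False) = True → False = False

False


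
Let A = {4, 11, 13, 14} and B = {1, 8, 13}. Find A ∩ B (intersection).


A = {4, 11, 13, 14}
B = {1, 8, 13}
Operation: intersection
Elements in both: 13

{13}


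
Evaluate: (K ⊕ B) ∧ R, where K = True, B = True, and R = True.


K = True, B = True, R = True
Step 1: K ⊕ B = True XOR True = False
Step 2: False ∧ R = False AND True = False
XOR true when exactly one of K,B is true; then AND with R.

False


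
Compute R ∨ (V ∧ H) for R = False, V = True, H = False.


R = False, V = True, H = False
Step 1: V ∧ H = True AND False = False
Step 2: R ∨ False = False OR False = False
AND evaluated first (higher precedence); then OR applied.

False


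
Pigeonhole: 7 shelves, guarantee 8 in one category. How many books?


Pigeonhole: to guarantee k in one of n categories, need (k-1)×n + 1.
k = 8, n = 7
Minimum = (8-1) × 7 + 1 = 7 × 7 + 1

50


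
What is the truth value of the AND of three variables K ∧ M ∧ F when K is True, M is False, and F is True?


K = True, M = False, F = True
Step 1: K ∧ M = True AND False = False
Step 2: (False) ∧ F = (False) AND True = False
AND is true only when ALL operands are true.

False


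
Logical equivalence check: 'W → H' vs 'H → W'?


Expression 1: W → H
Expression 2: H → W
Truth table (W H | Expr1 Expr2):
  T T |   T     T
  T F |   F     T   ← differ
  F T |   T     F   ← differ
  F F |   T     T
Counterexample: W=T, H=F gives Expr1 = F but Expr2 = T, so the expressions are NOT logically equivalent.

No


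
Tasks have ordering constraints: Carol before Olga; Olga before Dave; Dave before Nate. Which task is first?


Constraints: Carol before Olga; Olga before Dave; Dave before Nate
The first task can have nothing scheduled before it, so it must never appear on the right of a 'before'.
Tasks appearing after some 'before': Olga, Dave, Nate.
The only task not in that list is Carol → it is first.

Carol


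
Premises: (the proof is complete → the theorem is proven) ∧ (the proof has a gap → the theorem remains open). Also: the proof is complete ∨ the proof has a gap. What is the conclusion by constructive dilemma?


Constructive dilemma: (P → Q) ∧ (R → S), P ∨ R ⊢ Q ∨ S
Premise 1: the proof is complete → the theorem is proven
Premise 2: the proof has a gap → the theorem remains open
Premise 3: the proof is complete ∨ the proof has a gap
Case 1: Assuming the proof is complete, then by Premise 1, the theorem is proven.
Case 2: Assuming the proof has a gap, then by Premise 2, the theorem remains open.
Since one of the proof is complete or the proof has a gap must hold, we get the theorem is proven or the theorem remains open.

The theorem is proven or the theorem remains open.


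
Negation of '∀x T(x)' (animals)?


Original: ∀x T(x)
Rule: ¬∀→∃, ¬∃→∀, negate predicate.
Negation: ∃x ¬T(x)

∃x ¬T(x)


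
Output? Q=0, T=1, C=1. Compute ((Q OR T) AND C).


Q OR T = 0|1 = 1
1 AND 1 = 1

1


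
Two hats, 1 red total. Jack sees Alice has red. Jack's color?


Total red = 1, Alice = red
Red accounted for: 1
Remaining for Jack: 0
Jack's hat is blue.

blue


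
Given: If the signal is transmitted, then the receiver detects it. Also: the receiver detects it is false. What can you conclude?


Modus tollens: P → Q, ¬Q ⊢ ¬P
P: the signal is transmitted
Q: the receiver detects it
We have P → Q and Q is false.
By modus tollens, P must be false.

It is not the case that the signal is transmitted


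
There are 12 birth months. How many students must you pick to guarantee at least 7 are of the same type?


Pigeonhole: to guarantee k in one of n categories, need (k-1)×n + 1.
k = 7, n = 12
Minimum = (7-1) × 12 + 1 = 6 × 12 + 1

73


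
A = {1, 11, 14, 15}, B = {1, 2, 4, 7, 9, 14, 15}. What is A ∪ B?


A = {1, 11, 14, 15}
B = {1, 2, 4, 7, 9, 14, 15}
Operation: union
All elements combined: 1, 2, 4, 7, 9, 11, 14, 15

{1, 2, 4, 7, 9, 11, 14, 15}


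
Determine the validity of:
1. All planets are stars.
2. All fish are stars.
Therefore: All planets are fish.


Premise 1: All planets are stars.
Premise 2: All fish are stars.
Conclusion: All planets are fish.
Fallacy: undistributed middle. stars is predicate in both.
Counterexample: planets and fish could be disjoint subsets of stars.

Invalid


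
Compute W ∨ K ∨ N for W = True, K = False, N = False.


W = True, K = False, N = False
Step 1: W ∨ K = True OR False = True
Step 2: True ∨ N = True OR False = True
OR is true when at least one operand is true.

True


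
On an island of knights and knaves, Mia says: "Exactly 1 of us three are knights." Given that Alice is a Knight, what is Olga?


Mia claims exactly 1 knights among Mia, Alice, Olga.
Given: Alice is a Knight.

Case 1: Mia is a Knight (tells truth)
  Then exactly 1 of the three are knights.
  Counting Mia, Alice: 2 knight(s) so far. Need -1 more → impossible.
Case 2: Mia is a Knave (lies)
  Then the count is NOT 1.
  If Olga = Knave, count = 1 = 1 → claim would be true, contradicts lie.
  If Olga = Knight, count = 2 ≠ 1 → lie confirmed ✓

Olga is a Knight.

Knight


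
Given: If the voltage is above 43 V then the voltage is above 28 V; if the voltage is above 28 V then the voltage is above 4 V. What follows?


Hypothetical syllogism: P → Q, Q → R ⊢ P → R
Premise 1: the voltage is above 43 V → the voltage is above 28 V
Premise 2: the voltage is above 28 V → the voltage is above 4 V
Chain the implications: the middle term (the voltage is above 28 V) links the two.
Conclusion: If the voltage is above 43 V, then the voltage is above 4 V.

If the voltage is above 43 V, then the voltage is above 4 V.


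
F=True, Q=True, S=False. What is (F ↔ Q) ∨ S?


F = True, Q = True, S = False
Expression: (F ↔ Q) ∨ S
Step 1: F ↔ Q = (True iff True) (true when values match) = True
Step 2: (True) ∨ S = True OR False = True

True


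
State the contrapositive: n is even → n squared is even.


Original: If n is even, then n squared is even
Contrapositive: If ¬Q, then ¬P
Negate Q: not (n squared is even)
Negate P: not (n is even)

If not (n squared is even), then not (n is even).


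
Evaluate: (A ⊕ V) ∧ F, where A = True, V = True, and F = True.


A = True, V = True, F = True
Step 1: A ⊕ V = True XOR True = False
Step 2: False ∧ F = False AND True = False
XOR true when exactly one of A,V is true; then AND with F.

False


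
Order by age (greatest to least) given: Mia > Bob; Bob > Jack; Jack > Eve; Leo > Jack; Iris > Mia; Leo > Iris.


Constraints: Mia > Bob; Bob > Jack; Jack > Eve; Leo > Jack; Iris > Mia; Leo > Iris
Method: at each step, the next-highest is the one remaining person who never appears on the smaller side of a constraint between remaining people.
  Step 1: remaining {Jack, Mia, Eve, Bob, Leo, Iris}; on the smaller side: {Jack, Mia, Eve, Bob, Iris} → Leo is next (Leo > Jack; Leo > Iris).
  Step 2: remaining {Jack, Mia, Eve, Bob, Iris}; on the smaller side: {Jack, Mia, Eve, Bob} → Iris is next (Iris > Mia).
  Step 3: remaining {Jack, Mia, Eve, Bob}; on the smaller side: {Jack, Eve, Bob} → Mia is next (Mia > Bob).
  Step 4: remaining {Jack, Eve, Bob}; on the smaller side: {Jack, Eve} → Bob is next (Bob > Jack).
  Step 5: remaining {Jack, Eve}; on the smaller side: {Eve} → Jack is next (Jack > Eve).
  Step 6: only Eve remains → lowest.
Final ranking (highest to lowest):

Leo > Iris > Mia > Bob > Jack > Eve


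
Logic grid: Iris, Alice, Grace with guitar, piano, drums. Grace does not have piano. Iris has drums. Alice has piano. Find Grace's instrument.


From clues:
  Alice → piano
  Iris → drums
By elimination, Grace gets the remaining.

guitar


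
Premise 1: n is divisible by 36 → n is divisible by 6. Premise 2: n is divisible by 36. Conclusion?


Modus ponens: P → Q, P ⊢ Q
P: n is divisible by 36
Q: n is divisible by 6
We have P → Q and P is true.
By modus ponens, Q must be true.

n is divisible by 6


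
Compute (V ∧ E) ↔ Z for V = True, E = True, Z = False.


V = True, E = True, Z = False
Step 1: V ∧ E = True AND True = True
Step 2: (True) ↔ Z: true when both sides have same truth value.
Result: True ↔ False = False

False


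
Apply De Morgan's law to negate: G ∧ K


De Morgan's law: ¬(P ∧ Q) ≡ ¬P ∨ ¬Q
¬(G ∧ K) = ¬G ∨ ¬K

¬G ∨ ¬K


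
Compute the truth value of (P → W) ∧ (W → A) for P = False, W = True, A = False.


P = False, W = True, A = False
Step 1: P → W is false only when P=True and W=False. Result: True
Step 2: W → A is false only when W=True and A=False. Result: False
Step 3: True ∧ False = False

False


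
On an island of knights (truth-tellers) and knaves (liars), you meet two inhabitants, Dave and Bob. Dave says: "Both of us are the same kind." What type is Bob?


Dave says: "Both of us are the same kind."
Case 1: Dave is a Knight (truth-teller)
  Statement is true → they ARE the same → Bob is also a Knight
Case 2: Dave is a Knave (liar)
  Statement is false → they are NOT the same → Bob is a Knight
In both cases, Bob is a Knight.

Knight


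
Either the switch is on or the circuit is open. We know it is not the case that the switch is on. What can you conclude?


Disjunctive syllogism: P ∨ Q, ¬P ⊢ Q
Disjunction: the switch is on ∨ the circuit is open
We know it is not the case that the switch is on.
By disjunctive syllogism, the other disjunct must be true.

The circuit is open


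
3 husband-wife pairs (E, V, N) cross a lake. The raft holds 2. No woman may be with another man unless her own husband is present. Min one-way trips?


Label couples E, V, N (H = husband, W = wife).
Counting alone: 6 people, the raft carries 2 and someone must bring it back, so each round trip nets at most +1 on the far side until the last crossing → at least 9 trips. The jealousy constraint makes 9 impossible; the shortest valid schedule has 11:
1. WE+WV →  (far: WE,WV; near: HE,HV,HN,WN)
2. WE ←       (far: WV; near: HE,HV,HN,WE,WN)
3. WE+WN →  (far: WE,WV,WN; near: HE,HV,HN)
4. WE ←       (far: WV,WN; near: HE,HV,HN,WE)
5. HV+HN →  (far: HV,WV,HN,WN; near: HE,WE)
6. HV+WV ←  (far: HN,WN; near: HE,WE,HV,WV)
7. HE+HV →  (far: HE,HV,HN,WN; near: WE,WV)
8. WN ←       (far: HE,HV,HN; near: WE,WV,WN)
9. WE+WV →  (far: HE,WE,HV,WV,HN; near: WN)
10. HN ←      (far: HE,WE,HV,WV; near: HN,WN)
11. HN+WN → (far: all six; near: empty)
In every state each wife is either with her husband or with no other man.
Minimum trips = 11

11


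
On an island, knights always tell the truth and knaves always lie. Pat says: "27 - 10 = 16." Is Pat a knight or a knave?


Statement: "27 - 10 = 16."
Actual: 27 - 10 = 17
Claimed: 16
Statement is FALSE → Pat lies → Knave

Knave


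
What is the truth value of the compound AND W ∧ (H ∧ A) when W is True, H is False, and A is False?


W = True, H = False, A = False
Step 1: H ∧ A = False AND False = False
Step 2: W ∧ False = True AND False = False
AND is true only when ALL operands are true.

False


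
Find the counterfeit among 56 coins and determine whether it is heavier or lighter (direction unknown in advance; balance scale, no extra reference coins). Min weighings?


Let n = 56. 112 possibilities (n coins × lighter/heavier); each weighing has 3 outcomes.
Bound for k weighings: say the first weighing puts j coins on each pan. If it tips, the 2j weighed coins remain suspects (each with a known direction) and k-1 weighings give 3^(k-1) outcomes; 3^(k-1) is odd, so 2j ≤ 3^(k-1) - 1. If it balances, the n - 2j unweighed coins remain with direction unknown: 2(n - 2j) ≤ 3^(k-1) - 1 by the same parity argument. Adding, n ≤ (3^(k-1) - 1) + (3^(k-1) - 1)/2 = (3^k - 3)/2, and the classical three-group strategy achieves this (3 coins in 2 weighings, 12 in 3, 39 in 4, 120 in 5).
So we need the smallest k with (3^k - 3)/2 ≥ 56.
k = 4: (3^4 - 3)/2 = 39 < 56 ✗
k = 5: (3^5 - 3)/2 = 120 ≥ 56 ✓

5


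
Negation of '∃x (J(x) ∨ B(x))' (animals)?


Original: ∃x (J(x) ∨ B(x))
Rule: ¬∀→∃, ¬∃→∀, negate predicate.
Negation: ∀x (¬J(x) ∧ ¬B(x))

∀x (¬J(x) ∧ ¬B(x))


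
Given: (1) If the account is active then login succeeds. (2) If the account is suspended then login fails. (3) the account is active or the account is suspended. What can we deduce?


Constructive dilemma: (P → Q) ∧ (R → S), P ∨ R ⊢ Q ∨ S
Premise 1: the account is active → login succeeds
Premise 2: the account is suspended → login fails
Premise 3: the account is active ∨ the account is suspended
Case 1: Assuming the account is active, then by Premise 1, login succeeds.
Case 2: Assuming the account is suspended, then by Premise 2, login fails.
Since one of the account is active or the account is suspended must hold, we get login succeeds or login fails.

Login succeeds or login fails.


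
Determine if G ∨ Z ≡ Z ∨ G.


Expression 1: G ∨ Z
Expression 2: Z ∨ G
Truth table (G Z | Expr1 Expr2):
  T T |   T     T
  T F |   T     T
  F T |   T     T
  F F |   F     F
All 4 rows agree, so the expressions are logically equivalent.

Yes


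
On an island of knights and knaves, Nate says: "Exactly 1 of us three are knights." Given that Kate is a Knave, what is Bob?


Nate claims exactly 1 knights among Nate, Kate, Bob.
Given: Kate is a Knave.

Case 1: Nate is a Knight (tells truth)
  Then exactly 1 of the three are knights.
  Counting Nate, Kate: 1 knight(s) so far. Need 0 more → Bob = Knave.
Case 2: Nate is a Knave (lies)
  Then the count is NOT 1.
  If Bob = Knight, count = 1 = 1 → claim would be true, contradicts lie.
  If Bob = Knave, count = 0 ≠ 1 → lie confirmed ✓

Bob is a Knave.

Knave


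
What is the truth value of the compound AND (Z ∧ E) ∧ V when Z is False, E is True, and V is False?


Z = False, E = True, V = False
Step 1: Z ∧ E = False AND True = False
Step 2: False ∧ V = False AND False = False
AND is true only when ALL operands are true.

False


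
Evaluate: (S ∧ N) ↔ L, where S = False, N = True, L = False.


S = False, N = True, L = False
Step 1: S ∧ N = False AND True = False
Step 2: (False) ↔ L: true when both sides have same truth value.
Result: False ↔ False = True

True


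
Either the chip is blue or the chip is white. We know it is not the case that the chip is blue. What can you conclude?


Disjunctive syllogism: P ∨ Q, ¬P ⊢ Q
Disjunction: the chip is blue ∨ the chip is white
We know it is not the case that the chip is blue.
By disjunctive syllogism, the other disjunct must be true.

The chip is white


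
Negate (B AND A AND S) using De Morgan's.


De Morgan's law: ¬(P ∧ Q ∧ R) ≡ ¬P ∨ ¬Q ∨ ¬R
¬(B ∧ A ∧ S) = ¬B ∨ ¬A ∨ ¬S

¬B ∨ ¬A ∨ ¬S


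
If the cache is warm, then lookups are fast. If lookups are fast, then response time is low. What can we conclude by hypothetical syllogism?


Hypothetical syllogism: P → Q, Q → R ⊢ P → R
Premise 1: the cache is warm → lookups are fast
Premise 2: lookups are fast → response time is low
Chain the implications: the middle term (lookups are fast) links the two.
Conclusion: If the cache is warm, then response time is low.

If the cache is warm, then response time is low.


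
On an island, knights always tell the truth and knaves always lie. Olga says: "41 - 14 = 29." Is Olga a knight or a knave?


Statement: "41 - 14 = 29."
Actual: 41 - 14 = 27
Claimed: 29
Statement is FALSE → Olga lies → Knave

Knave


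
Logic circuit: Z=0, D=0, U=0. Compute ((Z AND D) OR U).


Z AND D = 0&0 = 0
0 OR 0 = 0

0


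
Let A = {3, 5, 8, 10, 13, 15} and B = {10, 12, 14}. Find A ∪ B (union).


A = {3, 5, 8, 10, 13, 15}
B = {10, 12, 14}
Operation: union
All elements combined: 3, 5, 8, 10, 12, 13, 14, 15

{3, 5, 8, 10, 12, 13, 14, 15}


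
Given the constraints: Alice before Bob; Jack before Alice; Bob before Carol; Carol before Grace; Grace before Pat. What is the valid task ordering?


Constraints: Alice before Bob; Jack before Alice; Bob before Carol; Carol before Grace; Grace before Pat
Method: repeatedly schedule the remaining task that has no remaining task required before it.
  Step 1: remaining {Pat, Alice, Jack, Carol, Bob, Grace}; every task except Jack still has a predecessor pending → schedule Jack.
  Step 2: remaining {Pat, Alice, Carol, Bob, Grace}; every task except Alice still has a predecessor pending → schedule Alice.
  Step 3: remaining {Pat, Carol, Bob, Grace}; every task except Bob still has a predecessor pending → schedule Bob.
  Step 4: remaining {Pat, Carol, Grace}; every task except Carol still has a predecessor pending → schedule Carol.
  Step 5: remaining {Pat, Grace}; every task except Grace still has a predecessor pending → schedule Grace.
  Step 6: only Pat remains → schedule Pat.
Resulting order:

Jack → Alice → Bob → Carol → Grace → Pat


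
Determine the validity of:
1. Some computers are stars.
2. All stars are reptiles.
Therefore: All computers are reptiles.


Premise 1: Some computers are stars.
Premise 2: All stars are reptiles.
Conclusion: All computers are reptiles.
Fallacy: illicit minor. The minor term (computers) is distributed in the conclusion ('All computers ...') but undistributed in its premise ('Some computers are stars' doesn't cover all computers).
Only 'Some computers are reptiles' follows, not 'All'.

Invalid


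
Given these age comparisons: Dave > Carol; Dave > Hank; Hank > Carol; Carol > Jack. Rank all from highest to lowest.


Constraints: Dave > Carol; Dave > Hank; Hank > Carol; Carol > Jack
Method: at each step, the next-highest is the one remaining person who never appears on the smaller side of a constraint between remaining people.
  Step 1: remaining {Dave, Jack, Hank, Carol}; on the smaller side: {Jack, Hank, Carol} → Dave is next (Dave > Carol; Dave > Hank).
  Step 2: remaining {Jack, Hank, Carol}; on the smaller side: {Jack, Carol} → Hank is next (Hank > Carol).
  Step 3: remaining {Jack, Carol}; on the smaller side: {Jack} → Carol is next (Carol > Jack).
  Step 4: only Jack remains → lowest.
Final ranking (highest to lowest):

Dave > Hank > Carol > Jack


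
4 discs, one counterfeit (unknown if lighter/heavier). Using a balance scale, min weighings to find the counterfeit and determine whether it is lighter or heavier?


Let n = 4. 8 possibilities (n discs × lighter/heavier); each weighing has 3 outcomes.
Bound for k weighings: say the first weighing puts j discs on each pan. If it tips, the 2j weighed discs remain suspects (each with a known direction) and k-1 weighings give 3^(k-1) outcomes; 3^(k-1) is odd, so 2j ≤ 3^(k-1) - 1. If it balances, the n - 2j unweighed discs remain with direction unknown: 2(n - 2j) ≤ 3^(k-1) - 1 by the same parity argument. Adding, n ≤ (3^(k-1) - 1) + (3^(k-1) - 1)/2 = (3^k - 3)/2, and the classical three-group strategy achieves this (3 discs in 2 weighings, 12 in 3, 39 in 4, 120 in 5).
So we need the smallest k with (3^k - 3)/2 ≥ 4.
k = 2: (3^2 - 3)/2 = 3 < 4 ✗
k = 3: (3^3 - 3)/2 = 12 ≥ 4 ✓

3


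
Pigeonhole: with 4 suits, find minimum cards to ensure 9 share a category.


Pigeonhole: to guarantee k in one of n categories, need (k-1)×n + 1.
k = 9, n = 4
Minimum = (9-1) × 4 + 1 = 8 × 4 + 1

33


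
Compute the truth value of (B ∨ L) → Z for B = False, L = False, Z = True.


B = False, L = False, Z = True
Step 1: B ∨ L = False OR False = False
Step 2: (False) → Z: false only when antecedent=True and Z=False.
Result: True

True


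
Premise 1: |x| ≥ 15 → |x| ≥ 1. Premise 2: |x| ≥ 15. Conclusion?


Modus ponens: P → Q, P ⊢ Q
P: |x| ≥ 15
Q: |x| ≥ 1
We have P → Q and P is true.
By modus ponens, Q must be true.

|x| ≥ 1


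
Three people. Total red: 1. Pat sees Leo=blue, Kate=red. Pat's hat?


Total red = 1, seen red = 1
Own red = 1 - 1 = 0
Pat's hat is blue.

blue


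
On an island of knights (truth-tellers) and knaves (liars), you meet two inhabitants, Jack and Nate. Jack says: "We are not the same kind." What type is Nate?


Jack says: "We are not the same kind."
Case 1: Jack is a Knight (truth-teller)
  Statement is true → they ARE different → Nate is a Knave
Case 2: Jack is a Knave (liar)
  Statement is false → they are NOT different → Nate is a Knave
In both cases, Nate is a Knave.

Knave


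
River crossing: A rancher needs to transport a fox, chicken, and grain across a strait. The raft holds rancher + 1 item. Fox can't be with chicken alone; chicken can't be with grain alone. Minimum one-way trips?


1. rancher+chicken → 2. rancher ← 3. rancher+fox → 4. rancher+chicken ← 5. rancher+grain → 6. rancher ← 7. rancher+chicken →
Minimum trips = 7

7
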